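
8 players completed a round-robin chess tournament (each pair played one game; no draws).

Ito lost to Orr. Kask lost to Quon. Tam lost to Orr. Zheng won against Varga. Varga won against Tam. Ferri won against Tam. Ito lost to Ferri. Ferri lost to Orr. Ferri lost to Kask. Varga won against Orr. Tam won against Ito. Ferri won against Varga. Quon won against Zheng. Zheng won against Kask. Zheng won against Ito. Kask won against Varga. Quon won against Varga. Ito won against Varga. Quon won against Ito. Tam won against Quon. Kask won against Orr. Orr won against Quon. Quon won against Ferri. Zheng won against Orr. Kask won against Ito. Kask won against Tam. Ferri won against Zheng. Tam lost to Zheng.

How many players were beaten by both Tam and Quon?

1

Tam beat: Ito, Quon.
Quon beat: Varga, Ito, Kask, Zheng, Ferri.
Both beat: Ito — 1.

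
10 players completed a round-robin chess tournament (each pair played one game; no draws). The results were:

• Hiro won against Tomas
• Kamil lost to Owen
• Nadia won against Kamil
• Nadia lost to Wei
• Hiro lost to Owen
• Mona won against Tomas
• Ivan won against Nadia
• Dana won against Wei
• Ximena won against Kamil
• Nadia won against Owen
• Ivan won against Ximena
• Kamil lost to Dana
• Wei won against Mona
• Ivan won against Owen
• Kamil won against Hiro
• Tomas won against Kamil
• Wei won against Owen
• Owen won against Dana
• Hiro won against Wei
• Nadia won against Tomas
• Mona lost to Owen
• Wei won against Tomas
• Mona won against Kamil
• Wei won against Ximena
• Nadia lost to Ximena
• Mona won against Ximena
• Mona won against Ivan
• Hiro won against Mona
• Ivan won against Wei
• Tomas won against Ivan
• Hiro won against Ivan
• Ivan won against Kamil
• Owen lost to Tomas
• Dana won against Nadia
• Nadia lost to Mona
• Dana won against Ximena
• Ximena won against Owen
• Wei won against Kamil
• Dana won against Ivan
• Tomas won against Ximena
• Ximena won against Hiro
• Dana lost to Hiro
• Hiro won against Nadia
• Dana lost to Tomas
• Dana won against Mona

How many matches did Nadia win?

3

Nadia's results: beat Owen, Tomas, Kamil; lost to Wei, Dana, Ivan, Mona, Hiro, Ximena.
That is 3 wins.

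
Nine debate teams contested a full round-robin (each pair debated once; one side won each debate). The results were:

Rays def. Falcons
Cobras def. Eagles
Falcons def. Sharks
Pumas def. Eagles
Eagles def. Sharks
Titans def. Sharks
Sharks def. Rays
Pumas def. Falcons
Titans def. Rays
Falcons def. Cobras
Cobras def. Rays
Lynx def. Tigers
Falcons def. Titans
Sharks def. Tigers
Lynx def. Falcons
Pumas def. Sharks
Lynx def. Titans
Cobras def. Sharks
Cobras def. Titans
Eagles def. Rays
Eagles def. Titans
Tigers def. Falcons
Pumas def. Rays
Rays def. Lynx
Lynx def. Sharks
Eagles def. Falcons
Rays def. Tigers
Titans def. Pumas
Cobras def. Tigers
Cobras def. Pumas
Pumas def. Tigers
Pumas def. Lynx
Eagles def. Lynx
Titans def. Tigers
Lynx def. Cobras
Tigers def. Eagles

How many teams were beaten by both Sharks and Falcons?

Sharks beat: Rays, Tigers.
Falcons beat: Titans, Sharks, Cobras.
No one was beaten by both.

0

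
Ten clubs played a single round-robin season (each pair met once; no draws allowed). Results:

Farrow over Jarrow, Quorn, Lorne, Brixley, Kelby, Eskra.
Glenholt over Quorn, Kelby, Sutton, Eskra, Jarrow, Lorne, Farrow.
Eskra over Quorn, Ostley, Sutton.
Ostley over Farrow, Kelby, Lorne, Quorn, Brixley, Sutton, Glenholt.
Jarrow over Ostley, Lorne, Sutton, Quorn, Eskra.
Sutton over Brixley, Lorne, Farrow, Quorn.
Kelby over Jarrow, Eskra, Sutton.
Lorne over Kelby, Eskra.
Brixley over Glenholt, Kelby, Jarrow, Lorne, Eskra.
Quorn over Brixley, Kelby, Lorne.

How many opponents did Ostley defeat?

7

Ostley's results: beat Quorn, Brixley, Lorne, Sutton, Farrow, Kelby, Glenholt; lost to Eskra, Jarrow.
That is 7 wins.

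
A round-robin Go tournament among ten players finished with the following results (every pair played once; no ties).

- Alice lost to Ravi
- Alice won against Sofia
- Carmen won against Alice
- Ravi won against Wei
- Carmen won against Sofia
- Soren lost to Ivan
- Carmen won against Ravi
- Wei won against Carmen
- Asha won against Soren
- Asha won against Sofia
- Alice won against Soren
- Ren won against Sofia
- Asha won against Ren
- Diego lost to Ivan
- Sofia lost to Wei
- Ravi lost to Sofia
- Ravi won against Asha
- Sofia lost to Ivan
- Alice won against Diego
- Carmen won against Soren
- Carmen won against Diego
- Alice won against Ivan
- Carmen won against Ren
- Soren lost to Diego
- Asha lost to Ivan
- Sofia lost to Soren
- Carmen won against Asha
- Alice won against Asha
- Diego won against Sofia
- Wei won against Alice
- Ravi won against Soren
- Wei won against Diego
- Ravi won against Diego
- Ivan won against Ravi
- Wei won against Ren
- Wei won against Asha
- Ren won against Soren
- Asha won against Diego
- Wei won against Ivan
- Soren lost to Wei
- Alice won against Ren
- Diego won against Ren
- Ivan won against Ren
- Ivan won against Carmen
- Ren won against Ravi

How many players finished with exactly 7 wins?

2

Win totals: Ravi 5, Sofia 1, Ren 3, Alice 6, Soren 1, Diego 3, Carmen 7, Ivan 7, Wei 8, Asha 4.
Exactly 7: Carmen, Ivan — 2 players.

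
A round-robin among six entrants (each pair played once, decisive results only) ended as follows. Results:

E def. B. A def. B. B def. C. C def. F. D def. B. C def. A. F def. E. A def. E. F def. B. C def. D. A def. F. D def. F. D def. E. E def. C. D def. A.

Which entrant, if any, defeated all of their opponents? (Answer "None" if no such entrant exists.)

None

Highest win total is D with 4 (out of 5 possible).
D lost to C, so no entrant went undefeated.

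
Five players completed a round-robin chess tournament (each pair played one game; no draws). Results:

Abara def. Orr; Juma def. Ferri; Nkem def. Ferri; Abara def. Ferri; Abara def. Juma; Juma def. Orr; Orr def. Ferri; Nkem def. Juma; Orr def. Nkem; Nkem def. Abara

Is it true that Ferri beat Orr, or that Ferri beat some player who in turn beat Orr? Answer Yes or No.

No

Ferri did not beat Orr directly.
Ferri beat no one, so there is no intermediate player.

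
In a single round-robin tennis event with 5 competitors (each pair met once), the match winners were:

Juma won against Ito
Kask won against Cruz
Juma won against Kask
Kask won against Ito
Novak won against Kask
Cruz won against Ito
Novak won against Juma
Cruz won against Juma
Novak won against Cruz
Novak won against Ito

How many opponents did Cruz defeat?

Cruz's results: beat Ito, Juma; lost to Kask, Novak.
That is 2 wins.

2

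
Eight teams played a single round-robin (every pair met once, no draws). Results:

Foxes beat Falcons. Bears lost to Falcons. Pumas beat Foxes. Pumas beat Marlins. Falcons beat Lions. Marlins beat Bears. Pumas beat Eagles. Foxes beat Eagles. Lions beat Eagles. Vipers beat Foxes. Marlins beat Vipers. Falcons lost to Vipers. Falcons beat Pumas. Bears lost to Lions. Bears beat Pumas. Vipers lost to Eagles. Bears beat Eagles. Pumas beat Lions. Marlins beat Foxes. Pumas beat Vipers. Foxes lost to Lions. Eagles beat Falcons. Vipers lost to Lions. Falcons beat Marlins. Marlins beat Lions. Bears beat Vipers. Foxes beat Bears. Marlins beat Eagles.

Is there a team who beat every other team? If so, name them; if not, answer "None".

None

Highest win total is Pumas with 5 (out of 7 possible).
Pumas lost to Bears, Falcons, so no team went undefeated.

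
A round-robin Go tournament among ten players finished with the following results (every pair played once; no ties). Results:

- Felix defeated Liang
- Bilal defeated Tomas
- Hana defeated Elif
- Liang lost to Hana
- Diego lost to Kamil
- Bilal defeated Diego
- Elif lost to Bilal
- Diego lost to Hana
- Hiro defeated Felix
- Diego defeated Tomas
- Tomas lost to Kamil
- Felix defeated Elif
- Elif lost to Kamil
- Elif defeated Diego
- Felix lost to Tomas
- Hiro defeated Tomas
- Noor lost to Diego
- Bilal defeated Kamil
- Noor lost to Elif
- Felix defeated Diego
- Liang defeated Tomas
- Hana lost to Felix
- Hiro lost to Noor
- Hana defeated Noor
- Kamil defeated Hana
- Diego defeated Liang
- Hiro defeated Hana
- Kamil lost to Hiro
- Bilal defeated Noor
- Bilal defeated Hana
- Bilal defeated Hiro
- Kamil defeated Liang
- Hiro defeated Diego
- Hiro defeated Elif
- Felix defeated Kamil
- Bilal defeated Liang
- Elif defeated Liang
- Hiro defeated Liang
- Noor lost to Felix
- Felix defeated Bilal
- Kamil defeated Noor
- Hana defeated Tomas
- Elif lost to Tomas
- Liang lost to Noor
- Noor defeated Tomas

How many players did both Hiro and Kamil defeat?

Hiro beat: Kamil, Liang, Diego, Elif, Hana, Tomas, Felix.
Kamil beat: Liang, Diego, Elif, Hana, Noor, Tomas.
Both beat: Liang, Diego, Elif, Hana, Tomas — 5.

5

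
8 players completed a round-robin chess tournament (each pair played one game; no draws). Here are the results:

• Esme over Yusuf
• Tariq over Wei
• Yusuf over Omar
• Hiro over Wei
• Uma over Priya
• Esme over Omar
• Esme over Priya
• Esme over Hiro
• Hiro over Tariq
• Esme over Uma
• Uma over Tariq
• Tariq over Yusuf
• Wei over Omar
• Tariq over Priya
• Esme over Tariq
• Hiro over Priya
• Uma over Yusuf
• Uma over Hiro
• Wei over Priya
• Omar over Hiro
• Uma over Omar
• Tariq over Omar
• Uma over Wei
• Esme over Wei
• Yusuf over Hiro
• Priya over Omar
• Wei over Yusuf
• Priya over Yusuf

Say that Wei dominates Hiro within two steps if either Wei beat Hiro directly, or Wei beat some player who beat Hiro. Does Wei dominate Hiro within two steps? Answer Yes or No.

Wei did not beat Hiro directly.
Wei beat Yusuf, Priya, Omar. Of those, Yusuf beat Hiro.

Yes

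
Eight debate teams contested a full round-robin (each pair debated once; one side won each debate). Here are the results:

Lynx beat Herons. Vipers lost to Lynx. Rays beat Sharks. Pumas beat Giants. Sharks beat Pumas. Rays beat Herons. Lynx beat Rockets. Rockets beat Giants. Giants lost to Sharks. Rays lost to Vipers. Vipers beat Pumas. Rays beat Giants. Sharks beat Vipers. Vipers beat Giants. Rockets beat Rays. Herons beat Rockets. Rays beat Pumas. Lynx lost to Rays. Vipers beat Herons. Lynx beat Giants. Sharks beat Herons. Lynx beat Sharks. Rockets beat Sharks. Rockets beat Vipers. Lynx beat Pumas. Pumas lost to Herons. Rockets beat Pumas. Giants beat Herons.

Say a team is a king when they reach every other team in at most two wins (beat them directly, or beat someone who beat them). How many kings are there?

Pumas cannot reach Lynx, Vipers, Rockets, Rays, Sharks in two steps.
Lynx reaches everyone (king).
Vipers reaches everyone (king).
Rockets reaches everyone (king).
Rays reaches everyone (king).
Sharks cannot reach Lynx in two steps.
Giants cannot reach Lynx, Vipers, Rays, Sharks in two steps.
Herons cannot reach Lynx in two steps.
Kings: Lynx, Vipers, Rockets, Rays — 4.

4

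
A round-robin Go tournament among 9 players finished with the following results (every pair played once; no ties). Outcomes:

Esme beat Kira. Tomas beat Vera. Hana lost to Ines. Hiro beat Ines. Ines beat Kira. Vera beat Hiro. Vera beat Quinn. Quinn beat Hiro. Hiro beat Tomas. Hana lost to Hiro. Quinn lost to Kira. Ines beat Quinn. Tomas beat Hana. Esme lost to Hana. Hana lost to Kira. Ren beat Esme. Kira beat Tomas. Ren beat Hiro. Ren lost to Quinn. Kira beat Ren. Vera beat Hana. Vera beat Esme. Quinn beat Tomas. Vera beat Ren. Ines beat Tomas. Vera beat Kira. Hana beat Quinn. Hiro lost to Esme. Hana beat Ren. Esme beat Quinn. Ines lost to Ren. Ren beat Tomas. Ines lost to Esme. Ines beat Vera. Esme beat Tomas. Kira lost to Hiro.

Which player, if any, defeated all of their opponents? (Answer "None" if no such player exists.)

None

Highest win total is Vera with 6 (out of 8 possible).
Vera lost to Tomas, Ines, so no player went undefeated.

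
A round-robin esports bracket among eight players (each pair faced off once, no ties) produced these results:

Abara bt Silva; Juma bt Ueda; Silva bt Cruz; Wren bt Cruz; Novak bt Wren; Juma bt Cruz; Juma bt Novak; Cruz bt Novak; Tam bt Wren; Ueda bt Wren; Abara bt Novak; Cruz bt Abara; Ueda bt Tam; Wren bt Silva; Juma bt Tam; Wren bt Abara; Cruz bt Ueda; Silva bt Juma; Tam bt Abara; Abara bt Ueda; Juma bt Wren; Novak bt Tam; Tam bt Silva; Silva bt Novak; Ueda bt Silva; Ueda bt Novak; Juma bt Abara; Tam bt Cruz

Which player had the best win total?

Juma

Win totals: Ueda 4, Silva 3, Novak 2, Juma 6, Tam 4, Cruz 3, Wren 3, Abara 3.
Juma leads with 6 wins (next highest: 4).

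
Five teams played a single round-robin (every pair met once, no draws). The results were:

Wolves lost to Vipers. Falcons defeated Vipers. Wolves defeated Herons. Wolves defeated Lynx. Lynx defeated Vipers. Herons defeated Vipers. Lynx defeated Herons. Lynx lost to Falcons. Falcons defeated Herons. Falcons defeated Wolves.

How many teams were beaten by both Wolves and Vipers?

0

Wolves beat: Lynx, Herons.
Vipers beat: Wolves.
No one was beaten by both.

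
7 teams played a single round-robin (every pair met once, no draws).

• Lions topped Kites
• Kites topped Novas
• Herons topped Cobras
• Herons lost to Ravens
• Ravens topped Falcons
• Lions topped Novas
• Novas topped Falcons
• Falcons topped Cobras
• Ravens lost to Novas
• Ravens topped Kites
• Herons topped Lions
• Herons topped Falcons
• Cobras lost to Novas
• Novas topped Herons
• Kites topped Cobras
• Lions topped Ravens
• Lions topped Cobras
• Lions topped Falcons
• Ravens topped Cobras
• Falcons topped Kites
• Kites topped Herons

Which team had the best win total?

Lions

Win totals: Ravens 4, Lions 5, Herons 3, Falcons 2, Novas 4, Cobras 0, Kites 3.
Lions leads with 5 wins (next highest: 4).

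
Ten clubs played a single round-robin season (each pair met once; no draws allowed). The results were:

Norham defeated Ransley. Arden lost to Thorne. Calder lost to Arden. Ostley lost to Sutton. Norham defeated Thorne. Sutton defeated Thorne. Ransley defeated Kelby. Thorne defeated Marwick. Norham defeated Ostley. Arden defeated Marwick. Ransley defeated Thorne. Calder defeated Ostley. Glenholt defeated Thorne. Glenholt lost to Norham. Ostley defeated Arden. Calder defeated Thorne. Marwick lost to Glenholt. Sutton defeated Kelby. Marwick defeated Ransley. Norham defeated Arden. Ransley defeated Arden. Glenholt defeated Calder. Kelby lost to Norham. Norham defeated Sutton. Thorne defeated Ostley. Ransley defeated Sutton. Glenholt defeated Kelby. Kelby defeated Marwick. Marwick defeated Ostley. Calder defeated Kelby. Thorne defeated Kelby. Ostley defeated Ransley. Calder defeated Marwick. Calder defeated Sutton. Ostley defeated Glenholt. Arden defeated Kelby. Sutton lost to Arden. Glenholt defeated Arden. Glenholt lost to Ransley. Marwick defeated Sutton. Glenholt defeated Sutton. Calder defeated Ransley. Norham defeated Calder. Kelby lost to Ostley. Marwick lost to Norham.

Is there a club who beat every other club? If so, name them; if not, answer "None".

Norham has 9 wins out of 9 opponents — a perfect record.

Norham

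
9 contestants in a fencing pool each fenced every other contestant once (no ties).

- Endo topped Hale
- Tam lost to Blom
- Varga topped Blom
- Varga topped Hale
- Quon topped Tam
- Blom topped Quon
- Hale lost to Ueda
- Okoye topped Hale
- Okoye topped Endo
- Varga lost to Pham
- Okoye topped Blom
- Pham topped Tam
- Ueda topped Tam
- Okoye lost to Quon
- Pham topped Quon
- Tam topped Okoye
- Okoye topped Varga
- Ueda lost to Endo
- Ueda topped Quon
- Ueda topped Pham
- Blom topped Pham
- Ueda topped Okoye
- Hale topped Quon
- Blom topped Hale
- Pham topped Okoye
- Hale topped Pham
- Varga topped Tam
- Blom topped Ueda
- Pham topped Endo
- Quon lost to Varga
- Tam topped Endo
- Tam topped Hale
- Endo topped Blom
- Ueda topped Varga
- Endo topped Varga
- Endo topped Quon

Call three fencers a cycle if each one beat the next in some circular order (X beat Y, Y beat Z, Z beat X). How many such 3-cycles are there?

22

Win totals: Varga 4, Hale 2, Okoye 4, Blom 5, Tam 3, Pham 5, Endo 5, Quon 2, Ueda 6.
A fencer with w wins dominates both others in C(w,2) triples; summing gives 6 + 1 + 6 + 10 + 3 + 10 + 10 + 1 + 15 = 62 transitive triples.
Total triples C(9,3) = 84, so cyclic triples = 84 − 62 = 22.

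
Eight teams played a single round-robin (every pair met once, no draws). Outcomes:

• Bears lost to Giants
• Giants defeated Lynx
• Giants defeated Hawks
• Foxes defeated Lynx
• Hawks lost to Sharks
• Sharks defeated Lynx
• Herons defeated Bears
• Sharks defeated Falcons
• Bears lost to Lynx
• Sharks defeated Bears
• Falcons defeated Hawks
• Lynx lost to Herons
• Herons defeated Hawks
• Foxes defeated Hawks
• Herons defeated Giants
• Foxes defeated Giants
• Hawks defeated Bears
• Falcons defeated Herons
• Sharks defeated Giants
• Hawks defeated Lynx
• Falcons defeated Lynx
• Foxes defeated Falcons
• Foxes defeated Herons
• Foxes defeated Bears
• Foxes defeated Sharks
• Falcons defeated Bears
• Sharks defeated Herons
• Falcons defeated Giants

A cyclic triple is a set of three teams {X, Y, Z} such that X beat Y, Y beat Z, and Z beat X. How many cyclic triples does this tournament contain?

Win totals: Falcons 5, Hawks 2, Giants 3, Foxes 7, Bears 0, Herons 4, Sharks 6, Lynx 1.
A team with w wins dominates both others in C(w,2) triples; summing gives 10 + 1 + 3 + 21 + 0 + 6 + 15 + 0 = 56 transitive triples.
Total triples C(8,3) = 56, so cyclic triples = 56 − 56 = 0.

0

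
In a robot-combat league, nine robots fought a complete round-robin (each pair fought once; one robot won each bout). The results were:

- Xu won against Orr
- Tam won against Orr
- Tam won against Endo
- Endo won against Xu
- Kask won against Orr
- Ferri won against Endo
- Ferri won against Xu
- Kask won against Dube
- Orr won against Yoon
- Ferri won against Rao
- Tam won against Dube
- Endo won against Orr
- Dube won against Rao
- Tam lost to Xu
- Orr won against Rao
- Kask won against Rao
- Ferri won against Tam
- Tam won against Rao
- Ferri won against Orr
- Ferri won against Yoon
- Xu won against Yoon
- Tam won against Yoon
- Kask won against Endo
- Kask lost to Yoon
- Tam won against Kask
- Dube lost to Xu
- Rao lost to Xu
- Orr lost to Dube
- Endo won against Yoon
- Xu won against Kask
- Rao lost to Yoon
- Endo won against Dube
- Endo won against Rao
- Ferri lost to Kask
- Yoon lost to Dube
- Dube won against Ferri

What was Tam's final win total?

Tam's results: beat Kask, Endo, Yoon, Dube, Rao, Orr; lost to Ferri, Xu.
That is 6 wins.

6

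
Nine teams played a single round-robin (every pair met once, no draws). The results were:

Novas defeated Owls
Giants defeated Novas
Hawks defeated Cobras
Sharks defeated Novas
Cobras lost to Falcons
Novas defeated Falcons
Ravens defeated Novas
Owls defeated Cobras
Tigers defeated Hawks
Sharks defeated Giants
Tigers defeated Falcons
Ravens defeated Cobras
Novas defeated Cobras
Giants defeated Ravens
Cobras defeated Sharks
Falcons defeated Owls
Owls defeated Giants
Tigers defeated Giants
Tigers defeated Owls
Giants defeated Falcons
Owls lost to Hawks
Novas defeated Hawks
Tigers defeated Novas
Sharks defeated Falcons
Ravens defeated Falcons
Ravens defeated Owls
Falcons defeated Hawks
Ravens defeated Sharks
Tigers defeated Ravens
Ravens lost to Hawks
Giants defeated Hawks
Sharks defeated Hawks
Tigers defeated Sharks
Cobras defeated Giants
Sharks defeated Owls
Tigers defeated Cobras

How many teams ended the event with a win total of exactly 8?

Win totals: Giants 4, Owls 2, Ravens 5, Sharks 5, Novas 4, Falcons 3, Tigers 8, Cobras 2, Hawks 3.
Exactly 8: Tigers — 1 team.

1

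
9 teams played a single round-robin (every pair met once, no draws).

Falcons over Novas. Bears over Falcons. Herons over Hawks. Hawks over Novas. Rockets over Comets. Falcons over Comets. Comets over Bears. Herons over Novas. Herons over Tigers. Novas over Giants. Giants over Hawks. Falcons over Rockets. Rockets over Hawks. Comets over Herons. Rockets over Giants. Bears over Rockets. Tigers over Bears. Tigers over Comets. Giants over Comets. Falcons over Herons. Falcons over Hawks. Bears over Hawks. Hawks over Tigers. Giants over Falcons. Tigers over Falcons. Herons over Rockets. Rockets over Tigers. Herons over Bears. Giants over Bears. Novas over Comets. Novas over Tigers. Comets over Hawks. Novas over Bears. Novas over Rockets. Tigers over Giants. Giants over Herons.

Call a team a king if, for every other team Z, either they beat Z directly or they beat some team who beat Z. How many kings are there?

7

Giants reaches everyone (king).
Novas reaches everyone (king).
Herons reaches everyone (king).
Hawks cannot reach Herons in two steps.
Comets cannot reach Giants in two steps.
Tigers reaches everyone (king).
Bears reaches everyone (king).
Rockets reaches everyone (king).
Falcons reaches everyone (king).
Kings: Giants, Novas, Herons, Tigers, Bears, Rockets, Falcons — 7.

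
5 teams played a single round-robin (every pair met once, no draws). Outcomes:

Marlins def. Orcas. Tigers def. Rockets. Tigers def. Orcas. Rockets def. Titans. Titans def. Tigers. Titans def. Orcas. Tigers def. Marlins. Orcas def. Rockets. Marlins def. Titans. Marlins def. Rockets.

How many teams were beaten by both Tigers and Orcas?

Tigers beat: Orcas, Marlins, Rockets.
Orcas beat: Rockets.
Both beat: Rockets — 1.

1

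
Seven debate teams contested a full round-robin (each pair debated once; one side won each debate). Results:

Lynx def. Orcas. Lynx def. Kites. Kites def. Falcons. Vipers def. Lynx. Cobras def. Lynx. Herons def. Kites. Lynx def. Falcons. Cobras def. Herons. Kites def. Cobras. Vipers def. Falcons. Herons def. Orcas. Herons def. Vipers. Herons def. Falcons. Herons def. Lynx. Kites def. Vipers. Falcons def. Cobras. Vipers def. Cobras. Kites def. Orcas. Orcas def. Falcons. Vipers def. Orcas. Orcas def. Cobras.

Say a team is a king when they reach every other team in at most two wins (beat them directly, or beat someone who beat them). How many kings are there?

Orcas cannot reach Vipers, Kites in two steps.
Vipers reaches everyone (king).
Kites reaches everyone (king).
Cobras reaches everyone (king).
Herons reaches everyone (king).
Lynx cannot reach Herons in two steps.
Falcons cannot reach Orcas, Vipers, Kites in two steps.
Kings: Vipers, Kites, Cobras, Herons — 4.

4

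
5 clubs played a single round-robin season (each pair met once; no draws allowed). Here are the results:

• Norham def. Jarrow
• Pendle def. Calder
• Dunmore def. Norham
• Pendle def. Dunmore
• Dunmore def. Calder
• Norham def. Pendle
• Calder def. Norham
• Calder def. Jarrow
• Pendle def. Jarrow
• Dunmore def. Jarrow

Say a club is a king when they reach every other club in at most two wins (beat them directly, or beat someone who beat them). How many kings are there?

3

Norham reaches everyone (king).
Calder cannot reach Dunmore in two steps.
Pendle reaches everyone (king).
Jarrow cannot reach Norham, Calder, Pendle, Dunmore in two steps.
Dunmore reaches everyone (king).
Kings: Norham, Pendle, Dunmore — 3.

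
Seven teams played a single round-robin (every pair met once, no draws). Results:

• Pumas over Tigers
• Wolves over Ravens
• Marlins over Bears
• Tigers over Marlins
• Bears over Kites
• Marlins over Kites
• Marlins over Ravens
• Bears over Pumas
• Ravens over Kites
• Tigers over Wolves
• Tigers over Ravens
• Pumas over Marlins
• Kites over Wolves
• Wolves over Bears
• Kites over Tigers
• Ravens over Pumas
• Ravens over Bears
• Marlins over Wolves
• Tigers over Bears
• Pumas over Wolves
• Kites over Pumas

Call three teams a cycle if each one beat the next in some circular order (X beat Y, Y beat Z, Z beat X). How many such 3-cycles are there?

12

Win totals: Ravens 3, Wolves 2, Tigers 4, Marlins 4, Pumas 3, Bears 2, Kites 3.
A team with w wins dominates both others in C(w,2) triples; summing gives 3 + 1 + 6 + 6 + 3 + 1 + 3 = 23 transitive triples.
Total triples C(7,3) = 35, so cyclic triples = 35 − 23 = 12.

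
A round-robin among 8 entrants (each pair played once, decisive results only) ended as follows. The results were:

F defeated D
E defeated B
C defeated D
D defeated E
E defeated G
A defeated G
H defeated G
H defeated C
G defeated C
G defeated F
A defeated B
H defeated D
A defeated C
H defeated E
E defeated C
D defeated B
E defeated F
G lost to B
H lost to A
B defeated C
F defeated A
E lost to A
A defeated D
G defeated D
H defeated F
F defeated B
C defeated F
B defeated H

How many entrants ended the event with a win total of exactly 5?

Win totals: A 6, B 3, C 2, D 2, E 4, F 3, G 3, H 5.
Exactly 5: H — 1 entrant.

1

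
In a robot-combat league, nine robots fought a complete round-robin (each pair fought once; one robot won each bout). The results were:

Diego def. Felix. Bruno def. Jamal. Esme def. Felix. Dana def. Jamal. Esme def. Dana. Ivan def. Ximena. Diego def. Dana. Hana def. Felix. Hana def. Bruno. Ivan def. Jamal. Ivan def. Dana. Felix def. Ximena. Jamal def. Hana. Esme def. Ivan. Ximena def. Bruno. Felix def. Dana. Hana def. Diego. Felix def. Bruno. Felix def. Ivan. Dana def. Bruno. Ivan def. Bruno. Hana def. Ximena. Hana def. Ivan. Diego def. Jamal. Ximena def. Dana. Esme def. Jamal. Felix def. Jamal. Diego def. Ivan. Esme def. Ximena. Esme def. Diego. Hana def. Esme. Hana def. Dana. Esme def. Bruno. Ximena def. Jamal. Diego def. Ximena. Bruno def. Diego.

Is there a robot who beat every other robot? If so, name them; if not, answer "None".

None

Highest win total is Hana with 7 (out of 8 possible).
Hana lost to Jamal, so no robot went undefeated.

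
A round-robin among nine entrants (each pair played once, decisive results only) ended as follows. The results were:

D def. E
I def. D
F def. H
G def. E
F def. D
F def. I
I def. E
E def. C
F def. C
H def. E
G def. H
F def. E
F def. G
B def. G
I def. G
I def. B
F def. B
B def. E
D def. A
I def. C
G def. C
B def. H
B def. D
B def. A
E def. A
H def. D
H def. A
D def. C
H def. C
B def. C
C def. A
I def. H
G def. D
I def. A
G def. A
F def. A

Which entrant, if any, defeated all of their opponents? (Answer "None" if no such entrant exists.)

F has 8 wins out of 8 opponents — a perfect record.

F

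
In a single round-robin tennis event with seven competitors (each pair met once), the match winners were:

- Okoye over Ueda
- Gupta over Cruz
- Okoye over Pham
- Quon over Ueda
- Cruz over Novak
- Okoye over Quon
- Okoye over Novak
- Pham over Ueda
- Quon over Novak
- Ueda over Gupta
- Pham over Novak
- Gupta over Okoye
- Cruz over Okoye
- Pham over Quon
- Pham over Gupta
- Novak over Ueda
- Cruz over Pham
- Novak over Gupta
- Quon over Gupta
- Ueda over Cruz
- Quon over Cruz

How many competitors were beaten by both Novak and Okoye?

1

Novak beat: Gupta, Ueda.
Okoye beat: Novak, Quon, Pham, Ueda.
Both beat: Ueda — 1.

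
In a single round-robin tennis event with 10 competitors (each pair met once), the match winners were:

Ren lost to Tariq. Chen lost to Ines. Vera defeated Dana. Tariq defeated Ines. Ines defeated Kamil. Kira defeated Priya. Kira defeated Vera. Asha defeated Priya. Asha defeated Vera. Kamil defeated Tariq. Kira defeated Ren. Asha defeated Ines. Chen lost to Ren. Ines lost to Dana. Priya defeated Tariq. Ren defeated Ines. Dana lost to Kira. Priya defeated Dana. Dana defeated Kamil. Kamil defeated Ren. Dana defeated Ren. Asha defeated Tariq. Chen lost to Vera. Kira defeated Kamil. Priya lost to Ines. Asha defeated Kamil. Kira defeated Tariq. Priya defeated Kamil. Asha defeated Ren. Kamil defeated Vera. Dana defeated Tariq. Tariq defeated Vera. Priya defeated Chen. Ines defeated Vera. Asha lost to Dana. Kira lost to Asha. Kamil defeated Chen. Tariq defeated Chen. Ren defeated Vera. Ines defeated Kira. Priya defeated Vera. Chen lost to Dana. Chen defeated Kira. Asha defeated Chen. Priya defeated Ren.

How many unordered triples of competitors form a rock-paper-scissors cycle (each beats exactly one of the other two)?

Win totals: Dana 6, Vera 2, Priya 6, Ines 5, Ren 3, Chen 1, Kira 6, Asha 8, Tariq 4, Kamil 4.
A competitor with w wins dominates both others in C(w,2) triples; summing gives 15 + 1 + 15 + 10 + 3 + 0 + 15 + 28 + 6 + 6 = 99 transitive triples.
Total triples C(10,3) = 120, so cyclic triples = 120 − 99 = 21.

21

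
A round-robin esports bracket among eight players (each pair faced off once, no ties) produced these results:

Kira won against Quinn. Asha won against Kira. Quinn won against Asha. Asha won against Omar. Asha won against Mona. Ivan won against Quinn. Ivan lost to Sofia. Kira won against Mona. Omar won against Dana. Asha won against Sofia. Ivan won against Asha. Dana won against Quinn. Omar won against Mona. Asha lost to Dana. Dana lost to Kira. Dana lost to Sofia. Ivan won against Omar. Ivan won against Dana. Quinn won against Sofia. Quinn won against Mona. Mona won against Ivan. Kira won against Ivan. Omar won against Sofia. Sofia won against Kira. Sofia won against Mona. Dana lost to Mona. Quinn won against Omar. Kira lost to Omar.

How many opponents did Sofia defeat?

4

Sofia's results: beat Ivan, Kira, Dana, Mona; lost to Quinn, Asha, Omar.
That is 4 wins.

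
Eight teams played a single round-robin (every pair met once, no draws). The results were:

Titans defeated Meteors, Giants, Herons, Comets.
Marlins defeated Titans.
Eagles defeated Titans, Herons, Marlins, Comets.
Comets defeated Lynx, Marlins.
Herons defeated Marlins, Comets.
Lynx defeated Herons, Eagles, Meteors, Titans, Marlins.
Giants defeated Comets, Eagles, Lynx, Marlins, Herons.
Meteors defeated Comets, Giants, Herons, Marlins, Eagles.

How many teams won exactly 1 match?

1

Win totals: Lynx 5, Marlins 1, Meteors 5, Giants 5, Comets 2, Titans 4, Eagles 4, Herons 2.
Exactly 1: Marlins — 1 team.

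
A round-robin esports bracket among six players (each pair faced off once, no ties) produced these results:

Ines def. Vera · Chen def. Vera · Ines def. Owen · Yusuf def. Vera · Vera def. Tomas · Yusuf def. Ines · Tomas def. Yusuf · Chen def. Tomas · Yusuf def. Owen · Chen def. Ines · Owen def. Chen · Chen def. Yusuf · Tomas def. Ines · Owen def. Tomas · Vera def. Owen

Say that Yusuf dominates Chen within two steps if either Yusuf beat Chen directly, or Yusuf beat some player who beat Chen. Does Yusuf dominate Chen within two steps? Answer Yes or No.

Yes

Yusuf did not beat Chen directly.
Yusuf beat Ines, Vera, Owen. Of those, Owen beat Chen.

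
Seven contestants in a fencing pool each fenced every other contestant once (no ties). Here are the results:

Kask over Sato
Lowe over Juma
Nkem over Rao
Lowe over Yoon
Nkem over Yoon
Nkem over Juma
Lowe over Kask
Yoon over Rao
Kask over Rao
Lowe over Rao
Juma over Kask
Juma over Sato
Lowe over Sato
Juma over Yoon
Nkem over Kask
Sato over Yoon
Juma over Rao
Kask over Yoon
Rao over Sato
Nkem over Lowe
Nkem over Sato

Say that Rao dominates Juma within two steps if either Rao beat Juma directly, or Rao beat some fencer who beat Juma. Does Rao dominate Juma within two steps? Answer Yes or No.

No

Rao did not beat Juma directly.
Rao beat Sato, but each of them lost to Juma. No two-step path.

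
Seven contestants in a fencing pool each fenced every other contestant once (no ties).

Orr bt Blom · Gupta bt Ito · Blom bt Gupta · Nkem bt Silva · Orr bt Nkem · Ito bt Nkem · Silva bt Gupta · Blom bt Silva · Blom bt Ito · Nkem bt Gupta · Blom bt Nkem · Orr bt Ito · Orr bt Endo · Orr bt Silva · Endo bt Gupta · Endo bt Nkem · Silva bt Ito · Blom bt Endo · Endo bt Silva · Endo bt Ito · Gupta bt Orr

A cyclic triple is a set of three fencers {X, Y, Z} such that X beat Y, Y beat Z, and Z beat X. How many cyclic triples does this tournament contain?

Win totals: Orr 5, Gupta 2, Silva 2, Ito 1, Endo 4, Blom 5, Nkem 2.
A fencer with w wins dominates both others in C(w,2) triples; summing gives 10 + 1 + 1 + 0 + 6 + 10 + 1 = 29 transitive triples.
Total triples C(7,3) = 35, so cyclic triples = 35 − 29 = 6.

6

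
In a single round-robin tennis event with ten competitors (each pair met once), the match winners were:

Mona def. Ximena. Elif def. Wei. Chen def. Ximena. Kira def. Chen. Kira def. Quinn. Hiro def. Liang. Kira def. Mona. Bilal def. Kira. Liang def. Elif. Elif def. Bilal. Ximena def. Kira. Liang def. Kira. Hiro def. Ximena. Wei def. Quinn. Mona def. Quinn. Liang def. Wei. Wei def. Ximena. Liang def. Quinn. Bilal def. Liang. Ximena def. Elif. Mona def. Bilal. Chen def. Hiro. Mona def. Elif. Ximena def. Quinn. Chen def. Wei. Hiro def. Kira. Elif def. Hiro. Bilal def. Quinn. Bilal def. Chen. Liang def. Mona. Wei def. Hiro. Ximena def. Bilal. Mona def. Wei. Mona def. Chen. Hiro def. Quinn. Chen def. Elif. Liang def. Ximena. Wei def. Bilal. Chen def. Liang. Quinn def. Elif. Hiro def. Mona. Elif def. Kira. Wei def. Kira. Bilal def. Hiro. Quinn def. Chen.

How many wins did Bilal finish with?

Bilal's results: beat Chen, Hiro, Liang, Quinn, Kira; lost to Elif, Mona, Wei, Ximena.
That is 5 wins.

5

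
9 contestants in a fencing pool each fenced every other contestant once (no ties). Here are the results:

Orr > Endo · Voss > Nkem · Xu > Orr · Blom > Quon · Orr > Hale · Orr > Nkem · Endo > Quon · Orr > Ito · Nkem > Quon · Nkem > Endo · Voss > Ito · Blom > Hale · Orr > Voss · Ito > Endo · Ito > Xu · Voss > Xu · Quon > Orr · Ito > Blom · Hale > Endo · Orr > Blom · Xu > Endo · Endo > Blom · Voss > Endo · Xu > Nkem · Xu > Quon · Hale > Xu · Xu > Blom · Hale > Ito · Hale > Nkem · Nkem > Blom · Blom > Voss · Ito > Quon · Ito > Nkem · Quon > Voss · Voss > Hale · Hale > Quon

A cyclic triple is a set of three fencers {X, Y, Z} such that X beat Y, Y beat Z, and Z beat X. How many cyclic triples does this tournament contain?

Win totals: Hale 5, Nkem 3, Xu 5, Blom 3, Endo 2, Ito 5, Voss 5, Orr 6, Quon 2.
A fencer with w wins dominates both others in C(w,2) triples; summing gives 10 + 3 + 10 + 3 + 1 + 10 + 10 + 15 + 1 = 63 transitive triples.
Total triples C(9,3) = 84, so cyclic triples = 84 − 63 = 21.

21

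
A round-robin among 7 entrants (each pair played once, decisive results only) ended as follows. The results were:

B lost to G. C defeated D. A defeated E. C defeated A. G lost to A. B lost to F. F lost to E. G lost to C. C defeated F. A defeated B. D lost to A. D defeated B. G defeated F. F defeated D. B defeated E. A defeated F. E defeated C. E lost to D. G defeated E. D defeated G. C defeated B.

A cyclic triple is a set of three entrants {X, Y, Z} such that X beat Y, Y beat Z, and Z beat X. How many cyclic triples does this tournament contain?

Win totals: A 5, B 1, C 5, D 3, E 2, F 2, G 3.
An entrant with w wins dominates both others in C(w,2) triples; summing gives 10 + 0 + 10 + 3 + 1 + 1 + 3 = 28 transitive triples.
Total triples C(7,3) = 35, so cyclic triples = 35 − 28 = 7.

7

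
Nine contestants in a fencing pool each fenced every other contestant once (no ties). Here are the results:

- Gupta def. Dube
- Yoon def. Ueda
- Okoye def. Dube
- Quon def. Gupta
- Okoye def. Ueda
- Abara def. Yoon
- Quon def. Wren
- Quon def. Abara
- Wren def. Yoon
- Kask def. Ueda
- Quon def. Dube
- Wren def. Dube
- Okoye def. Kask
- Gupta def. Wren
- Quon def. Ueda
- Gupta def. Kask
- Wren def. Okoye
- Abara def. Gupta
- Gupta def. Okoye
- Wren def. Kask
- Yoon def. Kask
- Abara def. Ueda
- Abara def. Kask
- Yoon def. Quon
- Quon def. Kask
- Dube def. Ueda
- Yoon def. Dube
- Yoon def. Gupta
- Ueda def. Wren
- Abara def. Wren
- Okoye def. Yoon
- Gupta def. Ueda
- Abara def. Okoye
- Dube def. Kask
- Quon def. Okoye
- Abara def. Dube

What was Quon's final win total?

7

Quon's results: beat Ueda, Gupta, Okoye, Kask, Wren, Dube, Abara; lost to Yoon.
That is 7 wins.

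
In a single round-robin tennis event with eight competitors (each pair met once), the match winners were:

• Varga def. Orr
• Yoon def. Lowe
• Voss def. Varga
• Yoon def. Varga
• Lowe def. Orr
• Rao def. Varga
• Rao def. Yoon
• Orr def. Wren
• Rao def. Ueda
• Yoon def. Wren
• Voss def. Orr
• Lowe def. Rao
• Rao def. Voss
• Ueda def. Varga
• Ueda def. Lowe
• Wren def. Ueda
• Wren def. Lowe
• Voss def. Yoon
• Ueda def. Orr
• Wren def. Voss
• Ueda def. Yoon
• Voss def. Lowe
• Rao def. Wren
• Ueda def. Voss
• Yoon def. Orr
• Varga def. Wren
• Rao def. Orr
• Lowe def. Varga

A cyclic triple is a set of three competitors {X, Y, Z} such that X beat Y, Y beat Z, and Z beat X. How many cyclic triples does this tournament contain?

12

Win totals: Orr 1, Rao 6, Yoon 4, Ueda 5, Varga 2, Wren 3, Voss 4, Lowe 3.
A competitor with w wins dominates both others in C(w,2) triples; summing gives 0 + 15 + 6 + 10 + 1 + 3 + 6 + 3 = 44 transitive triples.
Total triples C(8,3) = 56, so cyclic triples = 56 − 44 = 12.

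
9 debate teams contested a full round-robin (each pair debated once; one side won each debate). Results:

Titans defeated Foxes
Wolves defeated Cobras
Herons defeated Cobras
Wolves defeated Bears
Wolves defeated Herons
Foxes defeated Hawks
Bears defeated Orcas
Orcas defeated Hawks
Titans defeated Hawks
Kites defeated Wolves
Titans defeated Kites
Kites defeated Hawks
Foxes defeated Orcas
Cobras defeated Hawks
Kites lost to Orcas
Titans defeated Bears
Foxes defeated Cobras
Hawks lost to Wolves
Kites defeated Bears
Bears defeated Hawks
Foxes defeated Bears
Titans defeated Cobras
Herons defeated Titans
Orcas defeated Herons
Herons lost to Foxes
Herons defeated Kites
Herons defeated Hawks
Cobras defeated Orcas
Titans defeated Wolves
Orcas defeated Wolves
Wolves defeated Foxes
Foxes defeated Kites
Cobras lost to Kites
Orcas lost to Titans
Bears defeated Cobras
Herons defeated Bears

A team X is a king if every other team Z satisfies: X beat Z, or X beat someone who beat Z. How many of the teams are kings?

Foxes reaches everyone (king).
Bears cannot reach Foxes, Titans in two steps.
Orcas reaches everyone (king).
Hawks cannot reach Foxes, Bears, Orcas, Kites, Cobras, Wolves, Herons, Titans in two steps.
Kites cannot reach Titans in two steps.
Cobras cannot reach Foxes, Bears, Titans in two steps.
Wolves reaches everyone (king).
Herons reaches everyone (king).
Titans reaches everyone (king).
Kings: Foxes, Orcas, Wolves, Herons, Titans — 5.

5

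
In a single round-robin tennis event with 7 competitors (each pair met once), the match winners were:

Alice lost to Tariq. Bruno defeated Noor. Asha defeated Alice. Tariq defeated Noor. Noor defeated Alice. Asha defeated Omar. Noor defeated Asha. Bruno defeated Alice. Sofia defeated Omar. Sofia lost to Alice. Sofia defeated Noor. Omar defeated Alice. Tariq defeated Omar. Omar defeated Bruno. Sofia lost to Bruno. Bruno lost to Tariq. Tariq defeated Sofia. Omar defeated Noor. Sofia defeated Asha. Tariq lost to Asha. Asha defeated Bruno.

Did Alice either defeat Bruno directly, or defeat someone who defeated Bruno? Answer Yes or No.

No

Alice did not beat Bruno directly.
Alice beat Sofia, but each of them lost to Bruno. No two-step path.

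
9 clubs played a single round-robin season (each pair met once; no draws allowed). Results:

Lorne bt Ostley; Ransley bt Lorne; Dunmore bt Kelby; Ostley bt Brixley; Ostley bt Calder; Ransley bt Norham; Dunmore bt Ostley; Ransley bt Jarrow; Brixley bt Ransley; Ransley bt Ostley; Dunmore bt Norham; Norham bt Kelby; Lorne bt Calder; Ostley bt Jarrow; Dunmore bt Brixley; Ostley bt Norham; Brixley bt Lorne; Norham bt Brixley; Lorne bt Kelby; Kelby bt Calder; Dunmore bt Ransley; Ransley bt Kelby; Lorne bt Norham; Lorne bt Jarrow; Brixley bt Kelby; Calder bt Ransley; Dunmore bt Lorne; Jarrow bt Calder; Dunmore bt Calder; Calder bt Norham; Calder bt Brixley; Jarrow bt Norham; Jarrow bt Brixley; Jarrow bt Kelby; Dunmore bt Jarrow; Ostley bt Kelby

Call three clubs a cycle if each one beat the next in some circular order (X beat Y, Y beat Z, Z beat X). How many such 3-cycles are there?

13

Win totals: Brixley 3, Calder 3, Norham 2, Ostley 5, Kelby 1, Ransley 5, Dunmore 8, Lorne 5, Jarrow 4.
A club with w wins dominates both others in C(w,2) triples; summing gives 3 + 3 + 1 + 10 + 0 + 10 + 28 + 10 + 6 = 71 transitive triples.
Total triples C(9,3) = 84, so cyclic triples = 84 − 71 = 13.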